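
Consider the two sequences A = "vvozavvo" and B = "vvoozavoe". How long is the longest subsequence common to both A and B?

A longest common subsequence is vvozavo (length 7); the LCS DP confirms no longer common subsequence exists.

7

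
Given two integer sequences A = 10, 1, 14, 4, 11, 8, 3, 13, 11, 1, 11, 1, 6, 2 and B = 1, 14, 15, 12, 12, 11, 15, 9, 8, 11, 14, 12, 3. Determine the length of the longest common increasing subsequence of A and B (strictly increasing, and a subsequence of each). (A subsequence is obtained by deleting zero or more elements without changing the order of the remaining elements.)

3

A longest common strictly increasing subsequence is 1, 8, 11 (length 3); it appears in order in both A and B, and no longer such subsequence exists.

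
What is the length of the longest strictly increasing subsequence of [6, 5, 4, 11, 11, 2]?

One longest increasing subsequence is 6, 11 (positions 1,4), of length 2; no longer one exists.

2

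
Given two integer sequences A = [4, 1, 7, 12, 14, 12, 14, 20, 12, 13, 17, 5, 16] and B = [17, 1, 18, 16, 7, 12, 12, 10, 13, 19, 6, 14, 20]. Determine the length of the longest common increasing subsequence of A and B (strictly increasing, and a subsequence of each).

5

A longest common strictly increasing subsequence is 1, 7, 12, 14, 20 (length 5); it appears in order in both A and B, and no longer such subsequence exists.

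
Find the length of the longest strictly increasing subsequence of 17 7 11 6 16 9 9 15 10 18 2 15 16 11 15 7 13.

5

Scanning left to right, the best length ending at each element is: 17→1, 7→1, 11→2, 6→1, 16→3, 9→2, 9→2, 15→3, 10→3, 18→4, 2→1, 15→4, 16→5, 11→4, 15→5, 7→2, 13→5.
So the longest increasing subsequence has length 5, e.g. 7, 9, 10, 15, 16.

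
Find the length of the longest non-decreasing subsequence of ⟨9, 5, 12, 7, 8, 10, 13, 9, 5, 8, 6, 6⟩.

Scanning left to right, the best length ending at each element is: 9→1, 5→1, 12→2, 7→2, 8→3, 10→4, 13→5, 9→4, 5→2, 8→4, 6→3, 6→4.
So the longest non-decreasing subsequence has length 5, e.g. 5, 7, 8, 10, 13.

5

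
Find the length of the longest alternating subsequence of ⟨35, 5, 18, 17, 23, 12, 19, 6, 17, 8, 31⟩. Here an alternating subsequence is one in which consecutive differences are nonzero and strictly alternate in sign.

11

A longest alternating subsequence is 35, 5, 18, 17, 23, 12, 19, 6, 17, 8, 31 (positions 1,2,3,4,5,6,7,8,9,10,11); its 10 consecutive differences strictly alternate in sign, and length 11 is optimal.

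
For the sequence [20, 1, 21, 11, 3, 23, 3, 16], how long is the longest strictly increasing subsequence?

One longest increasing subsequence is 20, 21, 23 (positions 1,3,6), of length 3; no longer one exists.

3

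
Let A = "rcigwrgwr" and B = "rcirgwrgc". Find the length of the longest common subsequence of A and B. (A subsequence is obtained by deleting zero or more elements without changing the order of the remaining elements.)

A longest common subsequence is rcigwrg (length 7); the LCS DP confirms no longer common subsequence exists.

7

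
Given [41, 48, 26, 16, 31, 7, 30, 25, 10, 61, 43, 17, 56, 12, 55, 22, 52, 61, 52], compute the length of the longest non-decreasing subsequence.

Let dp[i] be the longest non-decreasing subsequence ending at position i. Then dp = [1, 2, 1, 1, 2, 1, 2, 2, 2, 3, 3, 3, 4, 3, 4, 4, 5, 6, 6].
The maximum is 6; one witness is 7, 10, 17, 22, 52, 61 at positions 6,9,12,16,17,18.

6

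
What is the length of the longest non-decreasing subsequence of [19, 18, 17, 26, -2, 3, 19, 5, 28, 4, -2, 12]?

Let dp[i] be the longest non-decreasing subsequence ending at position i. Then dp = [1, 1, 1, 2, 1, 2, 3, 3, 4, 3, 2, 4].
The maximum is 4; one witness is -2, 3, 19, 28 at positions 5,6,7,9.

4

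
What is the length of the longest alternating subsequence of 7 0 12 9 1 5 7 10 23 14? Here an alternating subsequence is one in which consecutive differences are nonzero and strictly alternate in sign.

A longest alternating subsequence is 7, 0, 12, 9, 23, 14 (positions 1,2,3,4,9,10); its 5 consecutive differences strictly alternate in sign, and length 6 is optimal.

6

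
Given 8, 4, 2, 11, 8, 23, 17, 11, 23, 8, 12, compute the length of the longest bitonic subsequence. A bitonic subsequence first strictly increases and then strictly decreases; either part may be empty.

Let inc[i] be the LIS ending at i and dec[i] the longest strictly decreasing subsequence starting at i. inc = [1, 1, 1, 2, 2, 3, 3, 3, 4, 2, 4], dec = [3, 2, 1, 2, 1, 4, 3, 2, 2, 1, 1].
max_i inc[i]+dec[i]−1 = 6, with one witness 8, 11, 23, 17, 11, 8.

6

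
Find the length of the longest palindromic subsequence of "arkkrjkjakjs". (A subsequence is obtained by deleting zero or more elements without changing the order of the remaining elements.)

One longest palindromic subsequence is arkkra (positions 1,2,3,4,5,9); it reads the same forward and backward, and the interval DP gives dp[1][12] = 6.

6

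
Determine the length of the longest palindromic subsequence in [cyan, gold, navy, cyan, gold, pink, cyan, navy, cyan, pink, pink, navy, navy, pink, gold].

9

Using dp[i][j] = 2 + dp[i+1][j−1] if the ends match, else max(dp[i+1][j], dp[i][j−1]):
dp[1][15] = 9. A witness is gold navy pink cyan navy cyan pink navy gold at positions 2,3,6,7,8,9,11,13,15.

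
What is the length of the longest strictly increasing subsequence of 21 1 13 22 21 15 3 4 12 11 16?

Scanning left to right, the best length ending at each element is: 21→1, 1→1, 13→2, 22→3, 21→3, 15→3, 3→2, 4→3, 12→4, 11→4, 16→5.
So the longest increasing subsequence has length 5, e.g. 1, 3, 4, 12, 16.

5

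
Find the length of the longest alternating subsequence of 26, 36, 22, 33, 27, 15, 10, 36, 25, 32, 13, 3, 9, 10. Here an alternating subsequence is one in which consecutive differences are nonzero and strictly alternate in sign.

A longest alternating subsequence is 26, 36, 22, 33, 27, 36, 25, 32, 3, 9 (positions 1,2,3,4,5,8,9,10,12,13); its 9 consecutive differences strictly alternate in sign, and length 10 is optimal.

10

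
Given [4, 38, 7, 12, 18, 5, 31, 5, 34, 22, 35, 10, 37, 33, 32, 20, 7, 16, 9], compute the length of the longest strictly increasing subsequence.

Let dp[i] be the longest increasing subsequence ending at position i. Then dp = [1, 2, 2, 3, 4, 2, 5, 2, 6, 5, 7, 3, 8, 6, 6, 5, 3, 4, 4].
The maximum is 8; one witness is 4, 7, 12, 18, 31, 34, 35, 37 at positions 1,3,4,5,7,9,11,13.

8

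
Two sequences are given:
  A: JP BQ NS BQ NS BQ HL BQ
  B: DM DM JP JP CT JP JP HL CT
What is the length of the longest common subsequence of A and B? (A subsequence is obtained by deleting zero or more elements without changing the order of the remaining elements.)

2

Backtracking the LCS table gives one alignment: JP (A1,B7) → HL (A7,B8).
So the longest common subsequence has length 2.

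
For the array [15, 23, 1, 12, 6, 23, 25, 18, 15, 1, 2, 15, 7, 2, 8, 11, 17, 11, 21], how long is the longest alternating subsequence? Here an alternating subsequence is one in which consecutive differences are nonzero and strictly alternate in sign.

Track the best alternating length ending on an up-step vs a down-step at each position: up/down = 1/1, 2/1, 1/3, 4/3, 4/5, 6/1, 6/1, 6/7, 6/7, 1/7, 8/7, 8/7, 8/9, 8/9, 10/9, 10/9, 10/7, 10/11, 12/7.
The maximum over both is 12; one such subsequence is 15, 23, 1, 12, 6, 23, 1, 15, 7, 17, 11, 21.

12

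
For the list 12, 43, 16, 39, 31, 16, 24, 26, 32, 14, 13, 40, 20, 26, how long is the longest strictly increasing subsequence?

Scanning left to right, the best length ending at each element is: 12→1, 43→2, 16→2, 39→3, 31→3, 16→2, 24→3, 26→4, 32→5, 14→2, 13→2, 40→6, 20→3, 26→4.
So the longest increasing subsequence has length 6, e.g. 12, 16, 24, 26, 32, 40.

6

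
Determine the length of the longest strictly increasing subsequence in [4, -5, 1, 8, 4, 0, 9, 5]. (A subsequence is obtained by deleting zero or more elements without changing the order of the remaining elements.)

4

Let dp[i] be the longest increasing subsequence ending at position i. Then dp = [1, 1, 2, 3, 3, 2, 4, 4].
The maximum is 4; one witness is -5, 1, 8, 9 at positions 2,3,4,7.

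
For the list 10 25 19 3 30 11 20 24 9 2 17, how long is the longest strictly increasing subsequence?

4

One longest increasing subsequence is 10, 19, 20, 24 (positions 1,3,7,8), of length 4; no longer one exists.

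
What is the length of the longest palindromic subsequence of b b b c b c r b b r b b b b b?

12

One longest palindromic subsequence is bbbbrbbrbbbb (positions 1,2,3,5,7,8,9,10,12,13,14,15); it reads the same forward and backward, and the interval DP gives dp[1][15] = 12.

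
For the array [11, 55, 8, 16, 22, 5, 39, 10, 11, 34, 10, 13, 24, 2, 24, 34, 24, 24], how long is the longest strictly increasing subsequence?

6

Let dp[i] be the longest increasing subsequence ending at position i. Then dp = [1, 2, 1, 2, 3, 1, 4, 2, 3, 4, 2, 4, 5, 1, 5, 6, 5, 5].
The maximum is 6; one witness is 8, 10, 11, 13, 24, 34 at positions 3,8,9,12,13,16.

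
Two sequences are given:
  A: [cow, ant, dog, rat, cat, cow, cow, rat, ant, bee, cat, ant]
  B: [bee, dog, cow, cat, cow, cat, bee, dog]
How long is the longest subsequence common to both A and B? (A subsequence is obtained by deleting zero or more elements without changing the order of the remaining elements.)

4

A longest common subsequence is cow, cat, cow, bee (length 4); the LCS DP confirms no longer common subsequence exists.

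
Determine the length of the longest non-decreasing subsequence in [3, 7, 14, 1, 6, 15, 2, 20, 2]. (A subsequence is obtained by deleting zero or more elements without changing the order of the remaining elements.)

Let dp[i] be the longest non-decreasing subsequence ending at position i. Then dp = [1, 2, 3, 1, 2, 4, 2, 5, 3].
The maximum is 5; one witness is 3, 7, 14, 15, 20 at positions 1,2,3,6,8.

5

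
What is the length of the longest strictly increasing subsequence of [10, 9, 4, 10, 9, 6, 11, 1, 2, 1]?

Scanning left to right, the best length ending at each element is: 10→1, 9→1, 4→1, 10→2, 9→2, 6→2, 11→3, 1→1, 2→2, 1→1.
So the longest increasing subsequence has length 3, e.g. 9, 10, 11.

3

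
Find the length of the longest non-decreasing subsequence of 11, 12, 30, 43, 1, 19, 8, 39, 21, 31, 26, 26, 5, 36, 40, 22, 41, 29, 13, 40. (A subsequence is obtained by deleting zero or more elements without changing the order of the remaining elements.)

Let dp[i] be the longest non-decreasing subsequence ending at position i. Then dp = [1, 2, 3, 4, 1, 3, 2, 4, 4, 5, 5, 6, 2, 7, 8, 5, 9, 7, 3, 9].
The maximum is 9; one witness is 11, 12, 19, 21, 26, 26, 36, 40, 41 at positions 1,2,6,9,11,12,14,15,17.

9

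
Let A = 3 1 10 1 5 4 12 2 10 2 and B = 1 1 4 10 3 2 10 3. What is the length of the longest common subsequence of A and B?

5

Backtracking the LCS table gives one alignment: 1 (A2,B1) → 1 (A4,B2) → 4 (A6,B3) → 2 (A8,B6) → 10 (A9,B7).
So the longest common subsequence has length 5.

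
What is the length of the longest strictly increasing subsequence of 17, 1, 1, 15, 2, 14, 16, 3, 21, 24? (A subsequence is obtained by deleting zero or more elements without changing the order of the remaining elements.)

6

Let dp[i] be the longest increasing subsequence ending at position i. Then dp = [1, 1, 1, 2, 2, 3, 4, 3, 5, 6].
The maximum is 6; one witness is 1, 2, 14, 16, 21, 24 at positions 2,5,6,7,9,10.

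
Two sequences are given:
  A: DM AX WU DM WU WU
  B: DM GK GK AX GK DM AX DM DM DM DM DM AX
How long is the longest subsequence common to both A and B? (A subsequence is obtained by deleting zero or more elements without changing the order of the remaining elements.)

3

Backtracking the LCS table gives one alignment: DM (A1,B6) → AX (A2,B7) → DM (A4,B12).
So the longest common subsequence has length 3.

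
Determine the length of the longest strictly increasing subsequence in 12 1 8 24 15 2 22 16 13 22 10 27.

6

One longest increasing subsequence is 1, 8, 15, 16, 22, 27 (positions 2,3,5,8,10,12), of length 6; no longer one exists.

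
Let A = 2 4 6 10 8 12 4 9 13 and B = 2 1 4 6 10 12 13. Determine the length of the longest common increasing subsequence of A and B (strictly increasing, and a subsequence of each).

6

For each value that appears in both, track the longest common increasing run ending there.
The best achievable length is 6; one witness is 2, 4, 6, 10, 12, 13 (A-positions 1,2,3,4,6,9, B-positions 1,3,4,5,6,7).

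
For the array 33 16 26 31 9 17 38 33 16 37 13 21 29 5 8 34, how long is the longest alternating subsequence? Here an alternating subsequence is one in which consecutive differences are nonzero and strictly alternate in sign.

Track the best alternating length ending on an up-step vs a down-step at each position: up/down = 1/1, 1/2, 3/2, 3/2, 1/4, 5/4, 5/1, 5/6, 5/6, 7/6, 5/8, 9/8, 9/8, 1/10, 11/10, 11/8.
The maximum over both is 11; one such subsequence is 33, 16, 26, 9, 38, 33, 37, 13, 21, 5, 8.

11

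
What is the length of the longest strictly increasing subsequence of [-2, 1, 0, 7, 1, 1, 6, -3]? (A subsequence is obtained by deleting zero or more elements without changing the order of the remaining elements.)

4

One longest increasing subsequence is -2, 0, 1, 6 (positions 1,3,5,7), of length 4; no longer one exists.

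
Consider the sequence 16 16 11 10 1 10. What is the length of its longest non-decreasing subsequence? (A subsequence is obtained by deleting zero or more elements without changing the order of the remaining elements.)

Let dp[i] be the longest non-decreasing subsequence ending at position i. Then dp = [1, 2, 1, 1, 1, 2].
The maximum is 2; one witness is 16, 16 at positions 1,2.

2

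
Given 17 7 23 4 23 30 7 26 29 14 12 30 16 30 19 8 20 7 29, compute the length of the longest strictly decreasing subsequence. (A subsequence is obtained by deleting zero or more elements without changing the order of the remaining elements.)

6

One longest decreasing subsequence is 30, 26, 14, 12, 8, 7 (positions 6,8,10,11,16,18), of length 6; no longer one exists.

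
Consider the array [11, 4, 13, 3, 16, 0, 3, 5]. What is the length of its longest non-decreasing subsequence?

3

One longest non-decreasing subsequence is 11, 13, 16 (positions 1,3,5), of length 3; no longer one exists.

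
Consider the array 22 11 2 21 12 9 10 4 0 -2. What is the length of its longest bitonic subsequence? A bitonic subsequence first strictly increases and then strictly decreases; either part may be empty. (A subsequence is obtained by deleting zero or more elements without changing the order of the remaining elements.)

Let inc[i] be the LIS ending at i and dec[i] the longest strictly decreasing subsequence starting at i. inc = [1, 1, 1, 2, 2, 2, 3, 2, 1, 1], dec = [7, 5, 3, 6, 5, 4, 4, 3, 2, 1].
max_i inc[i]+dec[i]−1 = 7, with one witness 22, 21, 12, 10, 4, 0, -2.

7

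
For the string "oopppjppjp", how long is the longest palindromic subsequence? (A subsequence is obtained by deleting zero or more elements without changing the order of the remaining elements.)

One longest palindromic subsequence is pppjppp (positions 3,4,5,6,7,8,10); it reads the same forward and backward, and the interval DP gives dp[1][10] = 7.

7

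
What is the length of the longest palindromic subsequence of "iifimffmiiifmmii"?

12

One longest palindromic subsequence is iifimffmifii (positions 1,2,3,4,5,6,7,8,11,12,15,16); it reads the same forward and backward, and the interval DP gives dp[1][16] = 12.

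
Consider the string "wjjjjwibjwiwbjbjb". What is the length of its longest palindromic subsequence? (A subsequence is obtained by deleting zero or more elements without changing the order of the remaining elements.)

Using dp[i][j] = 2 + dp[i+1][j−1] if the ends match, else max(dp[i+1][j], dp[i][j−1]):
dp[1][17] = 9. A witness is jbjwiwjbj at positions 5,8,9,10,11,12,14,15,16.

9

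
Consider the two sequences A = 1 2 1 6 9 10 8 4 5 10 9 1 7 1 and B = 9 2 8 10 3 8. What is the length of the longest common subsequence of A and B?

3

A longest common subsequence is 2, 10, 8 (length 3); the LCS DP confirms no longer common subsequence exists.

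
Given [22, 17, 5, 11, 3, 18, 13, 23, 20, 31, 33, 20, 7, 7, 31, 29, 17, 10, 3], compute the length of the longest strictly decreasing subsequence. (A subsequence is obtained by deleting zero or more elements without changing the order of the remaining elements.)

Scanning left to right, the best length ending at each element is: 22→1, 17→2, 5→3, 11→3, 3→4, 18→2, 13→3, 23→1, 20→2, 31→1, 33→1, 20→2, 7→4, 7→4, 31→2, 29→3, 17→4, 10→5, 3→6.
So the longest decreasing subsequence has length 6, e.g. 33, 31, 29, 17, 10, 3.

6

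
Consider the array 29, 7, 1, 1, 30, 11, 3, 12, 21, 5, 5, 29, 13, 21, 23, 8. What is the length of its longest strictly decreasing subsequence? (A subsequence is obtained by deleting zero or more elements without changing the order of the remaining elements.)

Scanning left to right, the best length ending at each element is: 29→1, 7→2, 1→3, 1→3, 30→1, 11→2, 3→3, 12→2, 21→2, 5→3, 5→3, 29→2, 13→3, 21→3, 23→3, 8→4.
So the longest decreasing subsequence has length 4, e.g. 29, 21, 13, 8.

4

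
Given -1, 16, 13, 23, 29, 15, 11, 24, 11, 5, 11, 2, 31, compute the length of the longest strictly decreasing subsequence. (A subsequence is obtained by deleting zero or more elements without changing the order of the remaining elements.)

Let dp[i] be the longest decreasing subsequence ending at position i. Then dp = [1, 1, 2, 1, 1, 2, 3, 2, 3, 4, 3, 5, 1].
The maximum is 5; one witness is 16, 13, 11, 5, 2 at positions 2,3,7,10,12.

5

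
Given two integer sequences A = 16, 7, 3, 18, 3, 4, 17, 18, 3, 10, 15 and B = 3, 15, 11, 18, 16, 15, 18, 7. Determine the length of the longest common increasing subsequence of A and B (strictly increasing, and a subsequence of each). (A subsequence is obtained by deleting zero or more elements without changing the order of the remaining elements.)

A longest common strictly increasing subsequence is 3, 15 (length 2); it appears in order in both A and B, and no longer such subsequence exists.

2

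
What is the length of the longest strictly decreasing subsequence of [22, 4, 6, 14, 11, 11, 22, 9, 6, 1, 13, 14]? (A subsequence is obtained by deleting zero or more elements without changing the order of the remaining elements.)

6

Let dp[i] be the longest decreasing subsequence ending at position i. Then dp = [1, 2, 2, 2, 3, 3, 1, 4, 5, 6, 3, 2].
The maximum is 6; one witness is 22, 14, 11, 9, 6, 1 at positions 1,4,5,8,9,10.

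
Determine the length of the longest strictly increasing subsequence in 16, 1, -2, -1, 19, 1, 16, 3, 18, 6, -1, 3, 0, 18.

One longest increasing subsequence is -2, -1, 1, 3, 6, 18 (positions 3,4,6,8,10,14), of length 6; no longer one exists.

6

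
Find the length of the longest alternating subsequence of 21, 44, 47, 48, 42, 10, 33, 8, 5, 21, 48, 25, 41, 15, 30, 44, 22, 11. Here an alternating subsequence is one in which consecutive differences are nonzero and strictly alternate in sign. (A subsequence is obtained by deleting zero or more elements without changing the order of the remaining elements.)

11

A longest alternating subsequence is 21, 44, 10, 33, 8, 48, 25, 41, 15, 30, 22 (positions 1,2,6,7,8,11,12,13,14,15,17); its 10 consecutive differences strictly alternate in sign, and length 11 is optimal.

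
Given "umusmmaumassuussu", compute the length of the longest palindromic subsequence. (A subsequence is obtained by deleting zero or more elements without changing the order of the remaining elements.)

Using dp[i][j] = 2 + dp[i+1][j−1] if the ends match, else max(dp[i+1][j], dp[i][j−1]):
dp[1][17] = 9. A witness is uusamasuu at positions 1,3,4,7,9,10,12,14,17.

9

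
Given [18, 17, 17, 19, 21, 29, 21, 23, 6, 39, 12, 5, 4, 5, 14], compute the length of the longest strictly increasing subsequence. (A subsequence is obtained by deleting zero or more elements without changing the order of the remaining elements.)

Let dp[i] be the longest increasing subsequence ending at position i. Then dp = [1, 1, 1, 2, 3, 4, 3, 4, 1, 5, 2, 1, 1, 2, 3].
The maximum is 5; one witness is 18, 19, 21, 29, 39 at positions 1,4,5,6,10.

5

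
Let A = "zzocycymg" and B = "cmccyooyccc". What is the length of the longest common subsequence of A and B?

A longest common subsequence is occ (length 3); the LCS DP confirms no longer common subsequence exists.

3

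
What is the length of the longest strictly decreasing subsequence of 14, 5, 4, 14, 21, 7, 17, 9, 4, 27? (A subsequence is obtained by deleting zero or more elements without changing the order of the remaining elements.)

4

Let dp[i] be the longest decreasing subsequence ending at position i. Then dp = [1, 2, 3, 1, 1, 2, 2, 3, 4, 1].
The maximum is 4; one witness is 21, 17, 9, 4 at positions 5,7,8,9.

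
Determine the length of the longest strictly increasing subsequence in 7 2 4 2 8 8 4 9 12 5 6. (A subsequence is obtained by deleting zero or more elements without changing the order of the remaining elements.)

Let dp[i] be the longest increasing subsequence ending at position i. Then dp = [1, 1, 2, 1, 3, 3, 2, 4, 5, 3, 4].
The maximum is 5; one witness is 2, 4, 8, 9, 12 at positions 2,3,5,8,9.

5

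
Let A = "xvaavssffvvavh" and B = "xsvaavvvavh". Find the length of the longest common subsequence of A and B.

10

Backtracking the LCS table gives one alignment: x (A1,B1) → v (A2,B3) → a (A3,B4) → a (A4,B5) → v (A5,B6) → v (A10,B7) → v (A11,B8) → a (A12,B9) → v (A13,B10) → h (A14,B11).
So the longest common subsequence has length 10.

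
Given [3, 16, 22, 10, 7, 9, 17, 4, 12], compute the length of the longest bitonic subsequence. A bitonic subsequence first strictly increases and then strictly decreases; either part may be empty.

6

Let inc[i] be the LIS ending at i and dec[i] the longest strictly decreasing subsequence starting at i. inc = [1, 2, 3, 2, 2, 3, 4, 2, 4], dec = [1, 4, 4, 3, 2, 2, 2, 1, 1].
max_i inc[i]+dec[i]−1 = 6, with one witness 3, 16, 22, 10, 9, 4.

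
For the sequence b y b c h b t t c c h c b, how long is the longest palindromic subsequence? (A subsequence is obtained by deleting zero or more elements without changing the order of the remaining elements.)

Using dp[i][j] = 2 + dp[i+1][j−1] if the ends match, else max(dp[i+1][j], dp[i][j−1]):
dp[1][13] = 8. A witness is bchcchcb at positions 1,4,5,9,10,11,12,13.

8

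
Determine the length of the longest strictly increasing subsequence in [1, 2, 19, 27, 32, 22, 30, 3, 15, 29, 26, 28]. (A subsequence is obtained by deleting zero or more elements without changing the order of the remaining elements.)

Scanning left to right, the best length ending at each element is: 1→1, 2→2, 19→3, 27→4, 32→5, 22→4, 30→5, 3→3, 15→4, 29→5, 26→5, 28→6.
So the longest increasing subsequence has length 6, e.g. 1, 2, 19, 22, 26, 28.

6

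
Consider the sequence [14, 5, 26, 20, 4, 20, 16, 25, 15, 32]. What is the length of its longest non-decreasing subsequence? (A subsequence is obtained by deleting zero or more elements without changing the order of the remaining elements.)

5

One longest non-decreasing subsequence is 14, 20, 20, 25, 32 (positions 1,4,6,8,10), of length 5; no longer one exists.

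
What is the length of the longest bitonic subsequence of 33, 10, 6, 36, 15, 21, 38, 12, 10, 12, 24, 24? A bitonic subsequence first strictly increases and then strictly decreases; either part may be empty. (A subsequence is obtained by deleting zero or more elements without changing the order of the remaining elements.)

Let inc[i] be the LIS ending at i and dec[i] the longest strictly decreasing subsequence starting at i. inc = [1, 1, 1, 2, 2, 3, 4, 2, 2, 3, 4, 4], dec = [4, 2, 1, 4, 3, 3, 3, 2, 1, 1, 1, 1].
max_i inc[i]+dec[i]−1 = 6, with one witness 10, 15, 21, 38, 12, 10.

6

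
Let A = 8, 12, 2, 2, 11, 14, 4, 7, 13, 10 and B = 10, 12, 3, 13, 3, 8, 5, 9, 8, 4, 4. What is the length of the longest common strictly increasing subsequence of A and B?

For each value that appears in both, track the longest common increasing run ending there.
The best achievable length is 2; one witness is 12, 13 (A-positions 2,9, B-positions 2,4).

2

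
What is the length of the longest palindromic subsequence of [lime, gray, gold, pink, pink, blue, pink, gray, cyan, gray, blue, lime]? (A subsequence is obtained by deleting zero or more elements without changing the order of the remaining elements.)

Using dp[i][j] = 2 + dp[i+1][j−1] if the ends match, else max(dp[i+1][j], dp[i][j−1]):
dp[1][12] = 7. A witness is lime blue gray cyan gray blue lime at positions 1,6,8,9,10,11,12.

7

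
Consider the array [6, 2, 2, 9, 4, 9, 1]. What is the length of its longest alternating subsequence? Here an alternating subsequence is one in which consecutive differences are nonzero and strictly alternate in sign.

6

Track the best alternating length ending on an up-step vs a down-step at each position: up/down = 1/1, 1/2, 1/2, 3/1, 3/4, 5/1, 1/6.
The maximum over both is 6; one such subsequence is 6, 2, 9, 4, 9, 1.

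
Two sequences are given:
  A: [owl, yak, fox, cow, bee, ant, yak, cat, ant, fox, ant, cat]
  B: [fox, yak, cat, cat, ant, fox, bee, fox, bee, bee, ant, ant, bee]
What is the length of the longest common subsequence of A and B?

A longest common subsequence is fox, yak, cat, ant, fox, ant (length 6); the LCS DP confirms no longer common subsequence exists.

6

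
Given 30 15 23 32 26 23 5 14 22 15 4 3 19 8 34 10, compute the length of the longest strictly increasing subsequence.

5

Scanning left to right, the best length ending at each element is: 30→1, 15→1, 23→2, 32→3, 26→3, 23→2, 5→1, 14→2, 22→3, 15→3, 4→1, 3→1, 19→4, 8→2, 34→5, 10→3.
So the longest increasing subsequence has length 5, e.g. 5, 14, 15, 19, 34.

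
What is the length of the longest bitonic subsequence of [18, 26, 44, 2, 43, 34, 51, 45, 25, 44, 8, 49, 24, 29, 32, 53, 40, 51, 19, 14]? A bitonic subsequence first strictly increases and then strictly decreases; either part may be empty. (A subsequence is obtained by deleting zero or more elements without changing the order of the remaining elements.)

Let inc[i] be the LIS ending at i and dec[i] the longest strictly decreasing subsequence starting at i. inc = [1, 2, 3, 1, 3, 3, 4, 4, 2, 4, 2, 5, 3, 4, 5, 6, 6, 7, 3, 3], dec = [2, 5, 7, 1, 6, 5, 6, 5, 4, 4, 1, 4, 3, 3, 3, 4, 3, 3, 2, 1].
max_i inc[i]+dec[i]−1 = 9, with one witness 18, 26, 44, 43, 34, 25, 24, 19, 14.

9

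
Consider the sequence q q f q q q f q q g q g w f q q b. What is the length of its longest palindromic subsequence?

Using dp[i][j] = 2 + dp[i+1][j−1] if the ends match, else max(dp[i+1][j], dp[i][j−1]):
dp[1][17] = 13. A witness is qqfqqqfqqqfqq at positions 1,2,3,4,5,6,7,8,9,11,14,15,16.

13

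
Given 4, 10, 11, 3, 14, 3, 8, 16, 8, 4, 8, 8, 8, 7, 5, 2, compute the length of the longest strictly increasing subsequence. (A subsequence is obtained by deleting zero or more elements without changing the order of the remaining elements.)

5

Let dp[i] be the longest increasing subsequence ending at position i. Then dp = [1, 2, 3, 1, 4, 1, 2, 5, 2, 2, 3, 3, 3, 3, 3, 1].
The maximum is 5; one witness is 4, 10, 11, 14, 16 at positions 1,2,3,5,8.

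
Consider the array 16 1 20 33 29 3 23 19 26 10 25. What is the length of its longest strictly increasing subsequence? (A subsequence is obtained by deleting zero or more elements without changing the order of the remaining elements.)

4

Let dp[i] be the longest increasing subsequence ending at position i. Then dp = [1, 1, 2, 3, 3, 2, 3, 3, 4, 3, 4].
The maximum is 4; one witness is 16, 20, 23, 26 at positions 1,3,7,9.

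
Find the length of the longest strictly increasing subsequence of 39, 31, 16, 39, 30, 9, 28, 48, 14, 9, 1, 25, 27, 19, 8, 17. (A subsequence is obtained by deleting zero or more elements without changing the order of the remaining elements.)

Scanning left to right, the best length ending at each element is: 39→1, 31→1, 16→1, 39→2, 30→2, 9→1, 28→2, 48→3, 14→2, 9→1, 1→1, 25→3, 27→4, 19→3, 8→2, 17→3.
So the longest increasing subsequence has length 4, e.g. 9, 14, 25, 27.

4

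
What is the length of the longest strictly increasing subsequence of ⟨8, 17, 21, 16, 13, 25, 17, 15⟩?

4

One longest increasing subsequence is 8, 17, 21, 25 (positions 1,2,3,6), of length 4; no longer one exists.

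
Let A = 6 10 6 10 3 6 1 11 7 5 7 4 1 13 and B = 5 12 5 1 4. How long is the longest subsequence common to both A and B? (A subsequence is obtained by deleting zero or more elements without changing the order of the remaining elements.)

A longest common subsequence is 1, 4 (length 2); the LCS DP confirms no longer common subsequence exists.

2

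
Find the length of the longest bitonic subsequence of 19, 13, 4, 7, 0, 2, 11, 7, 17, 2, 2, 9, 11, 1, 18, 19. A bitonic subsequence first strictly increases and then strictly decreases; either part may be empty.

Let inc[i] be the LIS ending at i and dec[i] the longest strictly decreasing subsequence starting at i. inc = [1, 1, 1, 2, 1, 2, 3, 3, 4, 2, 2, 4, 5, 2, 6, 7], dec = [6, 5, 3, 3, 1, 2, 4, 3, 3, 2, 2, 2, 2, 1, 1, 1].
max_i inc[i]+dec[i]−1 = 7, with one witness 0, 2, 7, 9, 11, 18, 19.

7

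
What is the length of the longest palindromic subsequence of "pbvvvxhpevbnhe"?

6

Using dp[i][j] = 2 + dp[i+1][j−1] if the ends match, else max(dp[i+1][j], dp[i][j−1]):
dp[1][14] = 6. A witness is bvvvvb at positions 2,3,4,5,10,11.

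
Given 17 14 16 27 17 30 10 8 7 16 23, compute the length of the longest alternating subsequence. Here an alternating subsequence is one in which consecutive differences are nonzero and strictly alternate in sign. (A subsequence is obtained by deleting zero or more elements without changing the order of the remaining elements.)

A longest alternating subsequence is 17, 14, 27, 17, 30, 10, 16 (positions 1,2,4,5,6,7,10); its 6 consecutive differences strictly alternate in sign, and length 7 is optimal.

7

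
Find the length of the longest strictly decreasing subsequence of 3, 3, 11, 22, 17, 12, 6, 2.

5

Let dp[i] be the longest decreasing subsequence ending at position i. Then dp = [1, 1, 1, 1, 2, 3, 4, 5].
The maximum is 5; one witness is 22, 17, 12, 6, 2 at positions 4,5,6,7,8.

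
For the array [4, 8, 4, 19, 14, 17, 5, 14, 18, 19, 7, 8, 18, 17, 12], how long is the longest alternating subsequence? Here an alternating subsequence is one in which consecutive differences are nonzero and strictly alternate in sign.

Track the best alternating length ending on an up-step vs a down-step at each position: up/down = 1/1, 2/1, 1/3, 4/1, 4/5, 6/5, 4/7, 8/7, 8/5, 8/1, 8/9, 10/9, 10/9, 10/11, 10/11.
The maximum over both is 11; one such subsequence is 4, 8, 4, 19, 14, 17, 5, 14, 7, 18, 17.

11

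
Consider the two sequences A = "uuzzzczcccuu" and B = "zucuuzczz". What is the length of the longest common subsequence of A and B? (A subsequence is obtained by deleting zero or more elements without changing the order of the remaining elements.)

Backtracking the LCS table gives one alignment: u (A1,B4) → u (A2,B5) → z (A3,B6) → z (A5,B8) → z (A7,B9).
So the longest common subsequence has length 5.

5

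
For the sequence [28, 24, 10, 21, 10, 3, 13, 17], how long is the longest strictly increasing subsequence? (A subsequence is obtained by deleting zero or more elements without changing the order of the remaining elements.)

3

Let dp[i] be the longest increasing subsequence ending at position i. Then dp = [1, 1, 1, 2, 1, 1, 2, 3].
The maximum is 3; one witness is 10, 13, 17 at positions 3,7,8.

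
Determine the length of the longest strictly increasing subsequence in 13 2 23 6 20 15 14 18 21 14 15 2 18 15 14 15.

One longest increasing subsequence is 2, 6, 15, 18, 21 (positions 2,4,6,8,9), of length 5; no longer one exists.

5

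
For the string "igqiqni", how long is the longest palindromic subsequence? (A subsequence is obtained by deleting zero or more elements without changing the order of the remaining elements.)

Using dp[i][j] = 2 + dp[i+1][j−1] if the ends match, else max(dp[i+1][j], dp[i][j−1]):
dp[1][7] = 5. A witness is iqiqi at positions 1,3,4,5,7.

5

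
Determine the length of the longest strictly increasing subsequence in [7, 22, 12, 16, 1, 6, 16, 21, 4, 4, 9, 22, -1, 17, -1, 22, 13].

5

One longest increasing subsequence is 7, 12, 16, 21, 22 (positions 1,3,4,8,12), of length 5; no longer one exists.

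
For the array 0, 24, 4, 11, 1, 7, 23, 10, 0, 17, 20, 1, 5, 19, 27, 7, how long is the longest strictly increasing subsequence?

Scanning left to right, the best length ending at each element is: 0→1, 24→2, 4→2, 11→3, 1→2, 7→3, 23→4, 10→4, 0→1, 17→5, 20→6, 1→2, 5→3, 19→6, 27→7, 7→4.
So the longest increasing subsequence has length 7, e.g. 0, 4, 7, 10, 17, 20, 27.

7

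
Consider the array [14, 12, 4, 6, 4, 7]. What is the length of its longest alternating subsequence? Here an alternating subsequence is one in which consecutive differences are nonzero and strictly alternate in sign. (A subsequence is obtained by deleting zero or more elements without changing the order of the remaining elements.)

5

Track the best alternating length ending on an up-step vs a down-step at each position: up/down = 1/1, 1/2, 1/2, 3/2, 1/4, 5/2.
The maximum over both is 5; one such subsequence is 14, 4, 6, 4, 7.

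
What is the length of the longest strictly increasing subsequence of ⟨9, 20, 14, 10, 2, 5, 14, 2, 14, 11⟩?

3

Let dp[i] be the longest increasing subsequence ending at position i. Then dp = [1, 2, 2, 2, 1, 2, 3, 1, 3, 3].
The maximum is 3; one witness is 9, 10, 14 at positions 1,4,7.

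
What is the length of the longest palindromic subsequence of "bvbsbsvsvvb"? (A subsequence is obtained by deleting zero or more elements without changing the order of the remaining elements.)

7

One longest palindromic subsequence is bvvsvvb (positions 1,2,7,8,9,10,11); it reads the same forward and backward, and the interval DP gives dp[1][11] = 7.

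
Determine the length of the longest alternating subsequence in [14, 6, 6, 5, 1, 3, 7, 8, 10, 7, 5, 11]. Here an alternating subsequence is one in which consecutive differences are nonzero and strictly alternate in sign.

Track the best alternating length ending on an up-step vs a down-step at each position: up/down = 1/1, 1/2, 1/2, 1/2, 1/2, 3/2, 3/2, 3/2, 3/2, 3/4, 3/4, 5/2.
The maximum over both is 5; one such subsequence is 14, 6, 8, 7, 11.

5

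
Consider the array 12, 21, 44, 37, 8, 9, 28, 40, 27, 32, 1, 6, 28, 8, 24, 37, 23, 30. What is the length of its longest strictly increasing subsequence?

Scanning left to right, the best length ending at each element is: 12→1, 21→2, 44→3, 37→3, 8→1, 9→2, 28→3, 40→4, 27→3, 32→4, 1→1, 6→2, 28→4, 8→3, 24→4, 37→5, 23→4, 30→5.
So the longest increasing subsequence has length 5, e.g. 12, 21, 28, 32, 37.

5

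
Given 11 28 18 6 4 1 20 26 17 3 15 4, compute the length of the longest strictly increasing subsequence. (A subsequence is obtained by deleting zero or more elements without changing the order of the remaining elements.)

Scanning left to right, the best length ending at each element is: 11→1, 28→2, 18→2, 6→1, 4→1, 1→1, 20→3, 26→4, 17→2, 3→2, 15→3, 4→3.
So the longest increasing subsequence has length 4, e.g. 11, 18, 20, 26.

4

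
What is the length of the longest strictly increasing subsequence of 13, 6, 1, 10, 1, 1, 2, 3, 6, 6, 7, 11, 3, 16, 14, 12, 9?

7

One longest increasing subsequence is 1, 2, 3, 6, 7, 11, 16 (positions 3,7,8,9,11,12,14), of length 7; no longer one exists.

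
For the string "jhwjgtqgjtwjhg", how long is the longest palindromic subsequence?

Using dp[i][j] = 2 + dp[i+1][j−1] if the ends match, else max(dp[i+1][j], dp[i][j−1]):
dp[1][14] = 9. A witness is hwjgqgjwh at positions 2,3,4,5,7,8,9,11,13.

9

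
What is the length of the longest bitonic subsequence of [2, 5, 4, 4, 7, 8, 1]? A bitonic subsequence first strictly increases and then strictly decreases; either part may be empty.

Let inc[i] be the LIS ending at i and dec[i] the longest strictly decreasing subsequence starting at i. inc = [1, 2, 2, 2, 3, 4, 1], dec = [2, 3, 2, 2, 2, 2, 1].
max_i inc[i]+dec[i]−1 = 5, with one witness 2, 5, 7, 8, 1.

5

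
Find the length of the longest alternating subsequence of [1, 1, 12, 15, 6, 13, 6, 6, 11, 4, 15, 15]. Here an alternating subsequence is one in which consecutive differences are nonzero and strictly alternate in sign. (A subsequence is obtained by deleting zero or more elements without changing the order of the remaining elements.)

8

Track the best alternating length ending on an up-step vs a down-step at each position: up/down = 1/1, 1/1, 2/1, 2/1, 2/3, 4/3, 2/5, 2/5, 6/5, 2/7, 8/1, 8/1.
The maximum over both is 8; one such subsequence is 1, 12, 6, 13, 6, 11, 4, 15.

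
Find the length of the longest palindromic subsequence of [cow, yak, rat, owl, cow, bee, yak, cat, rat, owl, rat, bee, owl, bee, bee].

Using dp[i][j] = 2 + dp[i+1][j−1] if the ends match, else max(dp[i+1][j], dp[i][j−1]):
dp[1][15] = 7. A witness is owl bee rat owl rat bee owl at positions 4,6,9,10,11,12,13.

7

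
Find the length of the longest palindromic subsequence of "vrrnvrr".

Using dp[i][j] = 2 + dp[i+1][j−1] if the ends match, else max(dp[i+1][j], dp[i][j−1]):
dp[1][7] = 5. A witness is rrvrr at positions 2,3,5,6,7.

5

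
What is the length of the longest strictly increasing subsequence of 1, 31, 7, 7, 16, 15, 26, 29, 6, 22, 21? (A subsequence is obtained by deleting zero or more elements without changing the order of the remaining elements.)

Scanning left to right, the best length ending at each element is: 1→1, 31→2, 7→2, 7→2, 16→3, 15→3, 26→4, 29→5, 6→2, 22→4, 21→4.
So the longest increasing subsequence has length 5, e.g. 1, 7, 16, 26, 29.

5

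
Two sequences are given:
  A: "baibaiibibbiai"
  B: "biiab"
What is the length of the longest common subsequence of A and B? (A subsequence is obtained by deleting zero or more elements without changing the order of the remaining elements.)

4

A longest common subsequence is biab (length 4); the LCS DP confirms no longer common subsequence exists.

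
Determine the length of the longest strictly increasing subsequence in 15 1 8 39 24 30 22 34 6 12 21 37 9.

6

Let dp[i] be the longest increasing subsequence ending at position i. Then dp = [1, 1, 2, 3, 3, 4, 3, 5, 2, 3, 4, 6, 3].
The maximum is 6; one witness is 1, 8, 24, 30, 34, 37 at positions 2,3,5,6,8,12.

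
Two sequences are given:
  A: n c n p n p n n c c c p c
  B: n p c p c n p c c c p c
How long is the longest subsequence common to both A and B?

Backtracking the LCS table gives one alignment: n (A1,B1) → c (A2,B3) → p (A4,B4) → n (A5,B6) → p (A6,B7) → c (A9,B8) → c (A10,B9) → c (A11,B10) → p (A12,B11) → c (A13,B12).
So the longest common subsequence has length 10.

10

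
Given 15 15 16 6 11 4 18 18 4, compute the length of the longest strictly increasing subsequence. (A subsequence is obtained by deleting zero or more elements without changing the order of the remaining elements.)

One longest increasing subsequence is 15, 16, 18 (positions 1,3,7), of length 3; no longer one exists.

3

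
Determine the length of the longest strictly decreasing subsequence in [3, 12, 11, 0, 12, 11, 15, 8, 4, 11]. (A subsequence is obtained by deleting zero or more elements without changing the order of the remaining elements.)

Let dp[i] be the longest decreasing subsequence ending at position i. Then dp = [1, 1, 2, 3, 1, 2, 1, 3, 4, 2].
The maximum is 4; one witness is 12, 11, 8, 4 at positions 2,3,8,9.

4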